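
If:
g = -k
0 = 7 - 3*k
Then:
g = -7/3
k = 7/3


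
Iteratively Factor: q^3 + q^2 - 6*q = (q - 2)*(q^2 + 3*q) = q*(q - 2)*(q + 3)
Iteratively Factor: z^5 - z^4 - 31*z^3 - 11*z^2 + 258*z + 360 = (z + 2)*(z^4 - 3*z^3 - 25*z^2 + 39*z + 180) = (z - 5)*(z + 2)*(z^3 + 2*z^2 - 15*z - 36) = (z - 5)*(z + 2)*(z + 3)*(z^2 - z - 12) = (z - 5)*(z - 4)*(z + 2)*(z + 3)*(z + 3)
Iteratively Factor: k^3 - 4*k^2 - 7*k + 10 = (k + 2)*(k^2 - 6*k + 5) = (k - 1)*(k + 2)*(k - 5)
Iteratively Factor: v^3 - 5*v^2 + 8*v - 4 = (v - 1)*(v^2 - 4*v + 4) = (v - 2)*(v - 1)*(v - 2)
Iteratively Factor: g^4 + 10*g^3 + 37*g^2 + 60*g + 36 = (g + 2)*(g^3 + 8*g^2 + 21*g + 18) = (g + 2)*(g + 3)*(g^2 + 5*g + 6) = (g + 2)^2*(g + 3)*(g + 3)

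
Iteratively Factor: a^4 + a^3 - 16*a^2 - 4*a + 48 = (a + 2)*(a^3 - a^2 - 14*a + 24) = (a - 3)*(a + 2)*(a^2 + 2*a - 8) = (a - 3)*(a + 2)*(a + 4)*(a - 2)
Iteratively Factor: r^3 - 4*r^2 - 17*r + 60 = (r - 3)*(r^2 - r - 20) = (r - 3)*(r + 4)*(r - 5)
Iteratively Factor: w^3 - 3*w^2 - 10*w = (w)*(w^2 - 3*w - 10) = w*(w - 5)*(w + 2)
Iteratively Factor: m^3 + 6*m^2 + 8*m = (m + 4)*(m^2 + 2*m) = (m + 2)*(m + 4)*(m)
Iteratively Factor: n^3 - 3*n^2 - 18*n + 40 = (n + 4)*(n^2 - 7*n + 10) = (n - 2)*(n + 4)*(n - 5)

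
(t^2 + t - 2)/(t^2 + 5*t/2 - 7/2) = 2*(t + 2)/(2*t + 7)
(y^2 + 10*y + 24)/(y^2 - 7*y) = (y^2 + 10*y + 24)/(y*(y - 7))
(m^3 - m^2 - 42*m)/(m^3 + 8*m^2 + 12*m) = (m - 7)/(m + 2)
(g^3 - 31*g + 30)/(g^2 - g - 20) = (g^2 + 5*g - 6)/(g + 4)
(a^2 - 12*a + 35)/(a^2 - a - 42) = (a - 5)/(a + 6)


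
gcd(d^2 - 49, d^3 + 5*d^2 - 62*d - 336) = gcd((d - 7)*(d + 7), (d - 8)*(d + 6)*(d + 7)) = d + 7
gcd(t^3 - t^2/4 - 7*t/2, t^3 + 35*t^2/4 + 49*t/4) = t^2 + 7*t/4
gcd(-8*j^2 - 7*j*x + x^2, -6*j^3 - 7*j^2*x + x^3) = j + x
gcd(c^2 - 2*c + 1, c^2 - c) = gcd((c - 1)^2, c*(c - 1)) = c - 1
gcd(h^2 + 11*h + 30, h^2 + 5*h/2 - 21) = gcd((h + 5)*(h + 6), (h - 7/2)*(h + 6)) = h + 6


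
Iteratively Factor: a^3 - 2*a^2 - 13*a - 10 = (a - 5)*(a^2 + 3*a + 2) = (a - 5)*(a + 1)*(a + 2)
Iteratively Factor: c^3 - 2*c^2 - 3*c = (c)*(c^2 - 2*c - 3) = c*(c - 3)*(c + 1)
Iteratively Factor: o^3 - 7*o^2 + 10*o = (o - 2)*(o^2 - 5*o) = (o - 5)*(o - 2)*(o)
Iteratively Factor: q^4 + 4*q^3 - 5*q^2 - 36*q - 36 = (q + 3)*(q^3 + q^2 - 8*q - 12) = (q + 2)*(q + 3)*(q^2 - q - 6) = (q - 3)*(q + 2)*(q + 3)*(q + 2)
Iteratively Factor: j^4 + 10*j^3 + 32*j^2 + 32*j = (j + 4)*(j^3 + 6*j^2 + 8*j) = (j + 2)*(j + 4)*(j^2 + 4*j) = j*(j + 2)*(j + 4)*(j + 4)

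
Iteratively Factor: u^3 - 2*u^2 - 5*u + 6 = (u - 1)*(u^2 - u - 6) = (u - 1)*(u + 2)*(u - 3)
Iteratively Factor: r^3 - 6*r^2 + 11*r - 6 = (r - 1)*(r^2 - 5*r + 6) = (r - 2)*(r - 1)*(r - 3)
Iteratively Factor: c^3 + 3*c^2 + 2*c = (c + 2)*(c^2 + c) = c*(c + 2)*(c + 1)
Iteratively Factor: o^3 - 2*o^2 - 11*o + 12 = (o + 3)*(o^2 - 5*o + 4) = (o - 4)*(o + 3)*(o - 1)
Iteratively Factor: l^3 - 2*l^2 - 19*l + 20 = (l - 1)*(l^2 - l - 20) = (l - 5)*(l - 1)*(l + 4)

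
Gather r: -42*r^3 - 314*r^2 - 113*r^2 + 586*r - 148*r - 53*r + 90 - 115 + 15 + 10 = -42*r^3 - 427*r^2 + 385*r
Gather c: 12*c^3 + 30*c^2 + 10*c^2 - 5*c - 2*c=12*c^3 + 40*c^2 - 7*c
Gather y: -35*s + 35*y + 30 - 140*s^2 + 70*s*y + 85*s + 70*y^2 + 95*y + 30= -140*s^2 + 50*s + 70*y^2 + y*(70*s + 130) + 60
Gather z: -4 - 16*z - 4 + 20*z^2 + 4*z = 20*z^2 - 12*z - 8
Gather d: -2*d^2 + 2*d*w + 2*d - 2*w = -2*d^2 + d*(2*w + 2) - 2*w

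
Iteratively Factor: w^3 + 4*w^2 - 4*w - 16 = (w + 4)*(w^2 - 4) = (w + 2)*(w + 4)*(w - 2)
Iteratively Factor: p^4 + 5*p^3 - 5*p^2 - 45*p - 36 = (p + 3)*(p^3 + 2*p^2 - 11*p - 12) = (p + 3)*(p + 4)*(p^2 - 2*p - 3) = (p + 1)*(p + 3)*(p + 4)*(p - 3)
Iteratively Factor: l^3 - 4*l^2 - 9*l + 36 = (l - 4)*(l^2 - 9) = (l - 4)*(l - 3)*(l + 3)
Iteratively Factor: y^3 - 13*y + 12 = (y - 1)*(y^2 + y - 12) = (y - 1)*(y + 4)*(y - 3)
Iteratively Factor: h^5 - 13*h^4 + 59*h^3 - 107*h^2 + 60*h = (h)*(h^4 - 13*h^3 + 59*h^2 - 107*h + 60) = h*(h - 1)*(h^3 - 12*h^2 + 47*h - 60) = h*(h - 5)*(h - 1)*(h^2 - 7*h + 12) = h*(h - 5)*(h - 3)*(h - 1)*(h - 4)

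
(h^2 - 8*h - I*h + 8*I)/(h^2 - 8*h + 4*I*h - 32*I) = (h - I)/(h + 4*I)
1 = 1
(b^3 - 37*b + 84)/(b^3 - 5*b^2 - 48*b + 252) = (b^2 - 7*b + 12)/(b^2 - 12*b + 36)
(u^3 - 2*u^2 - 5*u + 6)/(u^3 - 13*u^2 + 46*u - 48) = (u^2 + u - 2)/(u^2 - 10*u + 16)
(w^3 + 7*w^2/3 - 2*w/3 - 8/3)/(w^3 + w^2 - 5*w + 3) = (3*w^2 + 10*w + 8)/(3*(w^2 + 2*w - 3))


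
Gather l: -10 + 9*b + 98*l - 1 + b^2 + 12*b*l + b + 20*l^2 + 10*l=b^2 + 10*b + 20*l^2 + l*(12*b + 108) - 11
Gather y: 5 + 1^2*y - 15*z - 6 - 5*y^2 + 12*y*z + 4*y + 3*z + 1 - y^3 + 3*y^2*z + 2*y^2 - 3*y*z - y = -y^3 + y^2*(3*z - 3) + y*(9*z + 4) - 12*z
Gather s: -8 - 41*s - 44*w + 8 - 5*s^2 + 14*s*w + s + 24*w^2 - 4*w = -5*s^2 + s*(14*w - 40) + 24*w^2 - 48*w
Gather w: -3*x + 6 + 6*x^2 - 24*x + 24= 6*x^2 - 27*x + 30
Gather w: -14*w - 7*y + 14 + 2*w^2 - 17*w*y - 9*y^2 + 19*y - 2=2*w^2 + w*(-17*y - 14) - 9*y^2 + 12*y + 12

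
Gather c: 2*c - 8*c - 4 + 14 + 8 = 18 - 6*c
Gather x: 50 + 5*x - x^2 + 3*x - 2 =-x^2 + 8*x + 48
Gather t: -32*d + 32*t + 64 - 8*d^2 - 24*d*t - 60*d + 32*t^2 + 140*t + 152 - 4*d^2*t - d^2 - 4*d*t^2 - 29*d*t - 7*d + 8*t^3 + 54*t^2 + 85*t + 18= -9*d^2 - 99*d + 8*t^3 + t^2*(86 - 4*d) + t*(-4*d^2 - 53*d + 257) + 234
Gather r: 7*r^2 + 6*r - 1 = 7*r^2 + 6*r - 1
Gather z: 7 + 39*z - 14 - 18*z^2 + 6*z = -18*z^2 + 45*z - 7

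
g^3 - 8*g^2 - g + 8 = (g - 8)*(g - 1)*(g + 1)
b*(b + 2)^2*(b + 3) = b^4 + 7*b^3 + 16*b^2 + 12*b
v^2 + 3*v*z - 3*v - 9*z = (v - 3)*(v + 3*z)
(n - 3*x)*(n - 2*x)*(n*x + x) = n^3*x - 5*n^2*x^2 + n^2*x + 6*n*x^3 - 5*n*x^2 + 6*x^3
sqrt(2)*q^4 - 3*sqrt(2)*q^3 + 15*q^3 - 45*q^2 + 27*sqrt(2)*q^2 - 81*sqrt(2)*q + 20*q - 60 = (q - 3)*(q + 2*sqrt(2))*(q + 5*sqrt(2))*(sqrt(2)*q + 1)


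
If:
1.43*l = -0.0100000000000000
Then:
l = -0.01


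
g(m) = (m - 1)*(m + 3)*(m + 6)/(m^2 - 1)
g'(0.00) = -9.00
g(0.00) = 18.00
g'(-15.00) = 0.95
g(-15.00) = -7.71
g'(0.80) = -2.09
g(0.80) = 14.36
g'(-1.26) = -146.93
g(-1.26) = -31.72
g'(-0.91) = -1233.57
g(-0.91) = 118.20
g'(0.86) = -1.89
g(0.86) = 14.24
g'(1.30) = -0.89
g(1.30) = 13.65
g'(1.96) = -0.14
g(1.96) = 13.34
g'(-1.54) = -33.29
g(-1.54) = -12.06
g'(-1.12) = -693.44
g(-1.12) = -76.45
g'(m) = -2*m*(m - 1)*(m + 3)*(m + 6)/(m^2 - 1)^2 + (m - 1)*(m + 3)/(m^2 - 1) + (m - 1)*(m + 6)/(m^2 - 1) + (m + 3)*(m + 6)/(m^2 - 1)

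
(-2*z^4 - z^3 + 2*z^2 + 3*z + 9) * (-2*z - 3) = 4*z^5 + 8*z^4 - z^3 - 12*z^2 - 27*z - 27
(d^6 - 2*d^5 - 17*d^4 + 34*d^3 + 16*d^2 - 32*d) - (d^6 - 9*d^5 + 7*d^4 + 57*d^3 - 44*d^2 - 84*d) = 7*d^5 - 24*d^4 - 23*d^3 + 60*d^2 + 52*d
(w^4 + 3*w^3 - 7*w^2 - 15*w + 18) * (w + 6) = w^5 + 9*w^4 + 11*w^3 - 57*w^2 - 72*w + 108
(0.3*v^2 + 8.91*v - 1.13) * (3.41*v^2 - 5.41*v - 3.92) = 1.023*v^4 + 28.7601*v^3 - 53.2324*v^2 - 28.8139*v + 4.4296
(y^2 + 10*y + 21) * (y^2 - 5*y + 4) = y^4 + 5*y^3 - 25*y^2 - 65*y + 84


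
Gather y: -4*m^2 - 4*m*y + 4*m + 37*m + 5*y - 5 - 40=-4*m^2 + 41*m + y*(5 - 4*m) - 45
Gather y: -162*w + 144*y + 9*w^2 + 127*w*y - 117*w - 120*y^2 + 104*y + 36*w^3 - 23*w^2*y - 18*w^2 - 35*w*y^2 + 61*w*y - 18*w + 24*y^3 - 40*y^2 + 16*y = 36*w^3 - 9*w^2 - 297*w + 24*y^3 + y^2*(-35*w - 160) + y*(-23*w^2 + 188*w + 264)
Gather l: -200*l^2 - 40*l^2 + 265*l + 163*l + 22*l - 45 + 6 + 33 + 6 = -240*l^2 + 450*l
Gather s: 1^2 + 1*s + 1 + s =2*s + 2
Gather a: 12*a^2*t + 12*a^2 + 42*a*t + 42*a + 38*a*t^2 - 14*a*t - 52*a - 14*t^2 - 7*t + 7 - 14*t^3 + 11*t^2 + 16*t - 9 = a^2*(12*t + 12) + a*(38*t^2 + 28*t - 10) - 14*t^3 - 3*t^2 + 9*t - 2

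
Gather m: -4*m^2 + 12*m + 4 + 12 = -4*m^2 + 12*m + 16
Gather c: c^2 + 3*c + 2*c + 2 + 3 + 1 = c^2 + 5*c + 6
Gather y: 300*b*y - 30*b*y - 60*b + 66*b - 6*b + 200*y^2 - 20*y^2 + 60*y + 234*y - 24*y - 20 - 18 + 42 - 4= 180*y^2 + y*(270*b + 270)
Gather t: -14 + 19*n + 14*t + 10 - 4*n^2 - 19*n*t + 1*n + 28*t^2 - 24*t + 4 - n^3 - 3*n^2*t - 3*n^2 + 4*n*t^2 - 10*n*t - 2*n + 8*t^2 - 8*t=-n^3 - 7*n^2 + 18*n + t^2*(4*n + 36) + t*(-3*n^2 - 29*n - 18)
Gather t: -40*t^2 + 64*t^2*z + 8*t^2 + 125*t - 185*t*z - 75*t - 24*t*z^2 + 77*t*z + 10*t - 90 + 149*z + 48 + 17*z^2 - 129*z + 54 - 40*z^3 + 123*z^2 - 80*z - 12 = t^2*(64*z - 32) + t*(-24*z^2 - 108*z + 60) - 40*z^3 + 140*z^2 - 60*z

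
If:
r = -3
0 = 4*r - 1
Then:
No Solution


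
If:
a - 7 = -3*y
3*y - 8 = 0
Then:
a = -1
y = 8/3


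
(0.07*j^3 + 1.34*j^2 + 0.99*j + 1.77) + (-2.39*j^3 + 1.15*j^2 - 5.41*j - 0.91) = -2.32*j^3 + 2.49*j^2 - 4.42*j + 0.86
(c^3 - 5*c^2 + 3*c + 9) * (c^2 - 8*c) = c^5 - 13*c^4 + 43*c^3 - 15*c^2 - 72*c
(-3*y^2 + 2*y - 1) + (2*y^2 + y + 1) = -y^2 + 3*y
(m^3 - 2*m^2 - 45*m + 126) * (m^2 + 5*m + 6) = m^5 + 3*m^4 - 49*m^3 - 111*m^2 + 360*m + 756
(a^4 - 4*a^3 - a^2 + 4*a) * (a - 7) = a^5 - 11*a^4 + 27*a^3 + 11*a^2 - 28*a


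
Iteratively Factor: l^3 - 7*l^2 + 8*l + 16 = (l - 4)*(l^2 - 3*l - 4) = (l - 4)^2*(l + 1)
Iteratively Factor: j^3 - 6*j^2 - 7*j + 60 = (j - 5)*(j^2 - j - 12) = (j - 5)*(j + 3)*(j - 4)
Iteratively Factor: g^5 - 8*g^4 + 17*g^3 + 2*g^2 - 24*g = (g)*(g^4 - 8*g^3 + 17*g^2 + 2*g - 24) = g*(g + 1)*(g^3 - 9*g^2 + 26*g - 24) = g*(g - 3)*(g + 1)*(g^2 - 6*g + 8) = g*(g - 3)*(g - 2)*(g + 1)*(g - 4)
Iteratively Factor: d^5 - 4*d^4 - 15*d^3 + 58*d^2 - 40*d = (d - 2)*(d^4 - 2*d^3 - 19*d^2 + 20*d) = d*(d - 2)*(d^3 - 2*d^2 - 19*d + 20) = d*(d - 2)*(d - 1)*(d^2 - d - 20) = d*(d - 5)*(d - 2)*(d - 1)*(d + 4)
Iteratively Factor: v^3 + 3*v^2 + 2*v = (v)*(v^2 + 3*v + 2) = v*(v + 2)*(v + 1)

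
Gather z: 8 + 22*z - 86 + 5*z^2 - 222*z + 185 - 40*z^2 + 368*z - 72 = -35*z^2 + 168*z + 35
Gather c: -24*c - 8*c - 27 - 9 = -32*c - 36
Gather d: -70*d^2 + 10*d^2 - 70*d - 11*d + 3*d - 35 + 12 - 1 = -60*d^2 - 78*d - 24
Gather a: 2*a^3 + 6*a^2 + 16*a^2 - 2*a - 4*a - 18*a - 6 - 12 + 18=2*a^3 + 22*a^2 - 24*a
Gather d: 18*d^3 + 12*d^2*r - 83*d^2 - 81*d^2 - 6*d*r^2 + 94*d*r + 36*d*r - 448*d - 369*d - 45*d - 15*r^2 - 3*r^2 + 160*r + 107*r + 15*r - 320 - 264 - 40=18*d^3 + d^2*(12*r - 164) + d*(-6*r^2 + 130*r - 862) - 18*r^2 + 282*r - 624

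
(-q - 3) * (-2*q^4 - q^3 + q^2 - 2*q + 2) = 2*q^5 + 7*q^4 + 2*q^3 - q^2 + 4*q - 6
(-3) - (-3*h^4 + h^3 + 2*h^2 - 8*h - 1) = 3*h^4 - h^3 - 2*h^2 + 8*h - 2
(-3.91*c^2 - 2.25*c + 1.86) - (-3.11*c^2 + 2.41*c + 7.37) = -0.8*c^2 - 4.66*c - 5.51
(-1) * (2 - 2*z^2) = 2*z^2 - 2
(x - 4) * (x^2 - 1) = x^3 - 4*x^2 - x + 4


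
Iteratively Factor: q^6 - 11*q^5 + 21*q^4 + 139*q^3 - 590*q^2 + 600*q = (q - 2)*(q^5 - 9*q^4 + 3*q^3 + 145*q^2 - 300*q) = (q - 5)*(q - 2)*(q^4 - 4*q^3 - 17*q^2 + 60*q) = (q - 5)*(q - 3)*(q - 2)*(q^3 - q^2 - 20*q) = (q - 5)*(q - 3)*(q - 2)*(q + 4)*(q^2 - 5*q) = q*(q - 5)*(q - 3)*(q - 2)*(q + 4)*(q - 5)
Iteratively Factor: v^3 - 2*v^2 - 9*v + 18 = (v + 3)*(v^2 - 5*v + 6) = (v - 3)*(v + 3)*(v - 2)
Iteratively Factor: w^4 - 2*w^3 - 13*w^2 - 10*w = (w - 5)*(w^3 + 3*w^2 + 2*w) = w*(w - 5)*(w^2 + 3*w + 2) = w*(w - 5)*(w + 1)*(w + 2)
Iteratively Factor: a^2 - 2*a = (a)*(a - 2)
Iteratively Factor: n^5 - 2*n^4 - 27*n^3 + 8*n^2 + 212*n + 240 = (n + 3)*(n^4 - 5*n^3 - 12*n^2 + 44*n + 80) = (n + 2)*(n + 3)*(n^3 - 7*n^2 + 2*n + 40) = (n - 5)*(n + 2)*(n + 3)*(n^2 - 2*n - 8) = (n - 5)*(n - 4)*(n + 2)*(n + 3)*(n + 2)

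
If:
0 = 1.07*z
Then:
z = 0.00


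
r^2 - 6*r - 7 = (r - 7)*(r + 1)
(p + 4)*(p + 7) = p^2 + 11*p + 28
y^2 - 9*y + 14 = (y - 7)*(y - 2)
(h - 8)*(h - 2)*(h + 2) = h^3 - 8*h^2 - 4*h + 32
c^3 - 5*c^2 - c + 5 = (c - 5)*(c - 1)*(c + 1)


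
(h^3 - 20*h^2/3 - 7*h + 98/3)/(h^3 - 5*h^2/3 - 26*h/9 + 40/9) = 3*(3*h^2 - 14*h - 49)/(9*h^2 + 3*h - 20)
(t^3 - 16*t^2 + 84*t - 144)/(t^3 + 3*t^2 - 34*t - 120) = (t^2 - 10*t + 24)/(t^2 + 9*t + 20)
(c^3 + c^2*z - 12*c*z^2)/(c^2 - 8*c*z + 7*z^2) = c*(c^2 + c*z - 12*z^2)/(c^2 - 8*c*z + 7*z^2)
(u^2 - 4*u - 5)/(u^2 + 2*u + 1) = (u - 5)/(u + 1)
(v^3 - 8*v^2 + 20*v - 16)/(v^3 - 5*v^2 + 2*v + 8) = (v - 2)/(v + 1)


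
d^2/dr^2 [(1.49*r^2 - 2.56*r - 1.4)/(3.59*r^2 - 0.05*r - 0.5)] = (-65.452162*r^3 - 92.21274*r^2 - 26.0634*r - 4.16)/(46.268279*r^6 - 1.933215*r^5 - 19.305225*r^4 + 0.538375*r^3 + 2.68875*r^2 - 0.0375*r - 0.125)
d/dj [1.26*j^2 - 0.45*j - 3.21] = 2.52*j - 0.45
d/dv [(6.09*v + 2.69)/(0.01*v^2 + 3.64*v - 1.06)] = (0.0609*v^2 + 22.1676*v - (0.02*v + 3.64)*(6.09*v + 2.69) - 6.4554)/(0.01*v^2 + 3.64*v - 1.06)^2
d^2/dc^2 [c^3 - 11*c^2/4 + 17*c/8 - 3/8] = 6*c - 11/2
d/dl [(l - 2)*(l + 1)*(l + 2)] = 3*l^2 + 2*l - 4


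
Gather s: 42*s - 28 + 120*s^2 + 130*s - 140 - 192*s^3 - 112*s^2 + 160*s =-192*s^3 + 8*s^2 + 332*s - 168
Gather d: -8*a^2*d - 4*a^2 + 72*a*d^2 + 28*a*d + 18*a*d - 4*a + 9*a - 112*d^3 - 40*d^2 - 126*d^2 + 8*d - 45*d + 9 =-4*a^2 + 5*a - 112*d^3 + d^2*(72*a - 166) + d*(-8*a^2 + 46*a - 37) + 9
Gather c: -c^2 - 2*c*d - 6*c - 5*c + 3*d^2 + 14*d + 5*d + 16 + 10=-c^2 + c*(-2*d - 11) + 3*d^2 + 19*d + 26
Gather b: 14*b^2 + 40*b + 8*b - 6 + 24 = 14*b^2 + 48*b + 18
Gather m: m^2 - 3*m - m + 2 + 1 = m^2 - 4*m + 3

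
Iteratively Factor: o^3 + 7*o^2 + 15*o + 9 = (o + 3)*(o^2 + 4*o + 3) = (o + 1)*(o + 3)*(o + 3)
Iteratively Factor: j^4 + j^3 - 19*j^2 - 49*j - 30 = (j + 1)*(j^3 - 19*j - 30) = (j - 5)*(j + 1)*(j^2 + 5*j + 6) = (j - 5)*(j + 1)*(j + 2)*(j + 3)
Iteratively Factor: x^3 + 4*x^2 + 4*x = (x)*(x^2 + 4*x + 4) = x*(x + 2)*(x + 2)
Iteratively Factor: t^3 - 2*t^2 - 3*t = (t)*(t^2 - 2*t - 3) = t*(t + 1)*(t - 3)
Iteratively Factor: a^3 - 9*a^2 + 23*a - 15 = (a - 3)*(a^2 - 6*a + 5) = (a - 5)*(a - 3)*(a - 1)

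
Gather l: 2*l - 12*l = -10*l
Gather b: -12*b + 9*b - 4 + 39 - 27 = 8 - 3*b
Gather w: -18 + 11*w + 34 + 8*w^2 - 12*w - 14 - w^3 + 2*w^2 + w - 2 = -w^3 + 10*w^2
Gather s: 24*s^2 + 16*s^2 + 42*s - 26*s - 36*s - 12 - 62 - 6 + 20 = 40*s^2 - 20*s - 60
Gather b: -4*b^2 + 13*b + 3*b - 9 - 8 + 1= -4*b^2 + 16*b - 16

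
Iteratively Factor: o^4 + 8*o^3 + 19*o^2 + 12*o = (o + 3)*(o^3 + 5*o^2 + 4*o) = (o + 1)*(o + 3)*(o^2 + 4*o) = o*(o + 1)*(o + 3)*(o + 4)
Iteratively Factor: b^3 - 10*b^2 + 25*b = (b - 5)*(b^2 - 5*b) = b*(b - 5)*(b - 5)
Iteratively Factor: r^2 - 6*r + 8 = (r - 2)*(r - 4)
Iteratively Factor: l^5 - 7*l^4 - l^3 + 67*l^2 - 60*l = (l - 1)*(l^4 - 6*l^3 - 7*l^2 + 60*l) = l*(l - 1)*(l^3 - 6*l^2 - 7*l + 60) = l*(l - 5)*(l - 1)*(l^2 - l - 12) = l*(l - 5)*(l - 1)*(l + 3)*(l - 4)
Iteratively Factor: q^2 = (q)*(q)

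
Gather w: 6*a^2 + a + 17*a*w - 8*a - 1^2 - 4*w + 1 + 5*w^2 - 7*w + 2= 6*a^2 - 7*a + 5*w^2 + w*(17*a - 11) + 2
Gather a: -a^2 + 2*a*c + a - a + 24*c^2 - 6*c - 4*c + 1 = -a^2 + 2*a*c + 24*c^2 - 10*c + 1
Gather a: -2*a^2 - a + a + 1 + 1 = 2 - 2*a^2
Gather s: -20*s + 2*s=-18*s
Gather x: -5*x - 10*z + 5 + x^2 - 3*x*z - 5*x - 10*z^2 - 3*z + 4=x^2 + x*(-3*z - 10) - 10*z^2 - 13*z + 9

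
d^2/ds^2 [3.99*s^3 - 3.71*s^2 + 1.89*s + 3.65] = 23.94*s - 7.42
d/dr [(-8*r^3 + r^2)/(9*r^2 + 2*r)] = 2*(-36*r^2 - 16*r + 1)/(81*r^2 + 36*r + 4)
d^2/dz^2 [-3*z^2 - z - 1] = -6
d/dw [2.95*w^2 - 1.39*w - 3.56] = 5.9*w - 1.39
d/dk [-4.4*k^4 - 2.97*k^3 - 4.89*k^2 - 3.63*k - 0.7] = -17.6*k^3 - 8.91*k^2 - 9.78*k - 3.63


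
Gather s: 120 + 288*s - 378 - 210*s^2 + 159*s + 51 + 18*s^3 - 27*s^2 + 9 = 18*s^3 - 237*s^2 + 447*s - 198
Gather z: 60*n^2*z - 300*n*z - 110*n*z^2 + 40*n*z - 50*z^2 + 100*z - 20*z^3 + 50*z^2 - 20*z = -110*n*z^2 - 20*z^3 + z*(60*n^2 - 260*n + 80)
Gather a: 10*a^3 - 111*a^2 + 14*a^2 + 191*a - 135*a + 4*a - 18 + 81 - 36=10*a^3 - 97*a^2 + 60*a + 27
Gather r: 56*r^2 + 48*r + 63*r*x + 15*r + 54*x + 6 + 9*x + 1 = 56*r^2 + r*(63*x + 63) + 63*x + 7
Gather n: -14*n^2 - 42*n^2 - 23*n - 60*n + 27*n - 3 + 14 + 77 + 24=-56*n^2 - 56*n + 112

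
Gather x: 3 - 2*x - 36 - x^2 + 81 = -x^2 - 2*x + 48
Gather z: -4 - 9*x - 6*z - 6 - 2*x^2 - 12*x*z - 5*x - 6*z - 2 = -2*x^2 - 14*x + z*(-12*x - 12) - 12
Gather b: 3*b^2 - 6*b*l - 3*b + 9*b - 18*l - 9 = 3*b^2 + b*(6 - 6*l) - 18*l - 9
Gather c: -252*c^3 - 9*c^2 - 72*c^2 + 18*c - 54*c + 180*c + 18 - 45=-252*c^3 - 81*c^2 + 144*c - 27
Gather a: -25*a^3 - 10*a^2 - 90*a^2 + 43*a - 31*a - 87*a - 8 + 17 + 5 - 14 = -25*a^3 - 100*a^2 - 75*a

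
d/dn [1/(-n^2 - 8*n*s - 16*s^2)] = 2*(n + 4*s)/(n^2 + 8*n*s + 16*s^2)^2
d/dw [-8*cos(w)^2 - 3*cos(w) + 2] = (16*cos(w) + 3)*sin(w)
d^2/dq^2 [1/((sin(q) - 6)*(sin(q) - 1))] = (-4*sin(q)^3 + 17*sin(q)^2 - 2*sin(q) - 86)/((sin(q) - 6)^3*(sin(q) - 1)^2)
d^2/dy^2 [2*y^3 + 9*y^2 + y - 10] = 12*y + 18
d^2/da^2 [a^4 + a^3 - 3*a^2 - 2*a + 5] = 12*a^2 + 6*a - 6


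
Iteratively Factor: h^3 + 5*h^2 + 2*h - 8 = (h + 2)*(h^2 + 3*h - 4) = (h - 1)*(h + 2)*(h + 4)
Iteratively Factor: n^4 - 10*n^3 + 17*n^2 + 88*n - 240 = (n + 3)*(n^3 - 13*n^2 + 56*n - 80) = (n - 4)*(n + 3)*(n^2 - 9*n + 20) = (n - 4)^2*(n + 3)*(n - 5)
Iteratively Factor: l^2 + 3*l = (l)*(l + 3)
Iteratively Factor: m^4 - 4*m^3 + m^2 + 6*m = (m)*(m^3 - 4*m^2 + m + 6) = m*(m - 2)*(m^2 - 2*m - 3) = m*(m - 3)*(m - 2)*(m + 1)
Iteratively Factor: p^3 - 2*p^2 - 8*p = (p)*(p^2 - 2*p - 8) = p*(p + 2)*(p - 4)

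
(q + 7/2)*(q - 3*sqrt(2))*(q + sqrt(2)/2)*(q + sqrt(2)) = q^4 - 3*sqrt(2)*q^3/2 + 7*q^3/2 - 8*q^2 - 21*sqrt(2)*q^2/4 - 28*q - 3*sqrt(2)*q - 21*sqrt(2)/2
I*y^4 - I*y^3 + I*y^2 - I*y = y*(y - I)*(y + I)*(I*y - I)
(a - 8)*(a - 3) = a^2 - 11*a + 24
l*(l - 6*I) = l^2 - 6*I*l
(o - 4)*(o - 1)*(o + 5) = o^3 - 21*o + 20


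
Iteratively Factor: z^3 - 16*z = (z)*(z^2 - 16) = z*(z - 4)*(z + 4)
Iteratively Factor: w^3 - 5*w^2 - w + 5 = (w - 5)*(w^2 - 1) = (w - 5)*(w + 1)*(w - 1)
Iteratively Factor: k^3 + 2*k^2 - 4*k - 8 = (k + 2)*(k^2 - 4) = (k + 2)^2*(k - 2)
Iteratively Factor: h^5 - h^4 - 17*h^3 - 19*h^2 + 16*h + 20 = (h + 2)*(h^4 - 3*h^3 - 11*h^2 + 3*h + 10) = (h + 1)*(h + 2)*(h^3 - 4*h^2 - 7*h + 10) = (h + 1)*(h + 2)^2*(h^2 - 6*h + 5) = (h - 1)*(h + 1)*(h + 2)^2*(h - 5)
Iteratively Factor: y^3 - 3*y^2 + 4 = (y - 2)*(y^2 - y - 2) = (y - 2)*(y + 1)*(y - 2)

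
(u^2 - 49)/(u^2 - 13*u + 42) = (u + 7)/(u - 6)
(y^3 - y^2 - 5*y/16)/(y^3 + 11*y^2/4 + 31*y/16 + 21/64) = 4*y*(4*y - 5)/(16*y^2 + 40*y + 21)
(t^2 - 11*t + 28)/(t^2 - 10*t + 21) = (t - 4)/(t - 3)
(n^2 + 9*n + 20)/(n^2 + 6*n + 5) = (n + 4)/(n + 1)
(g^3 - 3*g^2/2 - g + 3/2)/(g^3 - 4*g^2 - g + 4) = (g - 3/2)/(g - 4)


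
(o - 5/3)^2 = o^2 - 10*o/3 + 25/9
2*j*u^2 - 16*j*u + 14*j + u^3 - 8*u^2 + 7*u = (2*j + u)*(u - 7)*(u - 1)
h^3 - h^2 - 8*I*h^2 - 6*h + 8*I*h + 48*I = (h - 3)*(h + 2)*(h - 8*I)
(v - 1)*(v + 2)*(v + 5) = v^3 + 6*v^2 + 3*v - 10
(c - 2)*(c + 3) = c^2 + c - 6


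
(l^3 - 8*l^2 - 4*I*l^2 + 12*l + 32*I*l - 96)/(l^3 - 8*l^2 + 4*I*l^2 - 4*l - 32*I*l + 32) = (l - 6*I)/(l + 2*I)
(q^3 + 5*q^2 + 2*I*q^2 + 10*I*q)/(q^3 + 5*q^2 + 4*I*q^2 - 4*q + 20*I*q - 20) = q/(q + 2*I)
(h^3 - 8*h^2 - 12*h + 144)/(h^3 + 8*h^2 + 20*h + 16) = (h^2 - 12*h + 36)/(h^2 + 4*h + 4)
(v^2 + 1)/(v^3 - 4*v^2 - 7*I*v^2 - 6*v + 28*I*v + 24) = (v + I)/(v^2 + v*(-4 - 6*I) + 24*I)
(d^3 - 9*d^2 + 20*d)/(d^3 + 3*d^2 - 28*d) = (d - 5)/(d + 7)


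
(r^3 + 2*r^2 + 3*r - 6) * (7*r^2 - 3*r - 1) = 7*r^5 + 11*r^4 + 14*r^3 - 53*r^2 + 15*r + 6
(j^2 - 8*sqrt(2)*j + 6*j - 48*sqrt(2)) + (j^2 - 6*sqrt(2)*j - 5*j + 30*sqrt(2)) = 2*j^2 - 14*sqrt(2)*j + j - 18*sqrt(2)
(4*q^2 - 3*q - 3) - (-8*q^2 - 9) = 12*q^2 - 3*q + 6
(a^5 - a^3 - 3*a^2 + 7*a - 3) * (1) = a^5 - a^3 - 3*a^2 + 7*a - 3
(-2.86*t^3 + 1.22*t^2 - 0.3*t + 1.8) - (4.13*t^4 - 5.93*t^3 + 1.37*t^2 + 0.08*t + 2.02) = -4.13*t^4 + 3.07*t^3 - 0.15*t^2 - 0.38*t - 0.22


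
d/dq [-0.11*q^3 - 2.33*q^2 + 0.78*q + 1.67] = -0.33*q^2 - 4.66*q + 0.78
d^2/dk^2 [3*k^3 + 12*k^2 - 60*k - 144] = 18*k + 24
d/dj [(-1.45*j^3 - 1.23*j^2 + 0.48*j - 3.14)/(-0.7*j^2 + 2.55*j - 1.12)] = (1.015*j^4 - 7.395*j^3 + 2.0715*j^2 - 1.6408*j + 7.4694)/(0.49*j^4 - 3.57*j^3 + 8.0705*j^2 - 5.712*j + 1.2544)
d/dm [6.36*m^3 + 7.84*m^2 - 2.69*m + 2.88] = 19.08*m^2 + 15.68*m - 2.69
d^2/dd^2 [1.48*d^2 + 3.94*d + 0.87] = 2.96000000000000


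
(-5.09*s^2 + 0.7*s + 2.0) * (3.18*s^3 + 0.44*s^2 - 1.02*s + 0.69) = -16.1862*s^5 - 0.0135999999999998*s^4 + 11.8598*s^3 - 3.3461*s^2 - 1.557*s + 1.38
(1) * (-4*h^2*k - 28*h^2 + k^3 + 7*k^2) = -4*h^2*k - 28*h^2 + k^3 + 7*k^2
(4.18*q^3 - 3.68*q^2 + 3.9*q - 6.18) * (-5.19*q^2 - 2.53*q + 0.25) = -21.6942*q^5 + 8.5238*q^4 - 9.8856*q^3 + 21.2872*q^2 + 16.6104*q - 1.545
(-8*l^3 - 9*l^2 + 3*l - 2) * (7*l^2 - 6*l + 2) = -56*l^5 - 15*l^4 + 59*l^3 - 50*l^2 + 18*l - 4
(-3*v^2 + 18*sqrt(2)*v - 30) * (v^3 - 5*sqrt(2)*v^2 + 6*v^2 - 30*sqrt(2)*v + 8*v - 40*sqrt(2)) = -3*v^5 - 18*v^4 + 33*sqrt(2)*v^4 - 234*v^3 + 198*sqrt(2)*v^3 - 1260*v^2 + 414*sqrt(2)*v^2 - 1680*v + 900*sqrt(2)*v + 1200*sqrt(2)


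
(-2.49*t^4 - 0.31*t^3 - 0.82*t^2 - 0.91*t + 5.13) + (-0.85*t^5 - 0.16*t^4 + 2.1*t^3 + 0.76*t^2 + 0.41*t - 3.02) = -0.85*t^5 - 2.65*t^4 + 1.79*t^3 - 0.0599999999999999*t^2 - 0.5*t + 2.11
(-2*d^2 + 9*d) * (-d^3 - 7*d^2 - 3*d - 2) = 2*d^5 + 5*d^4 - 57*d^3 - 23*d^2 - 18*d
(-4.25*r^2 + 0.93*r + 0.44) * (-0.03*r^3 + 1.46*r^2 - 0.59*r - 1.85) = 0.1275*r^5 - 6.2329*r^4 + 3.8521*r^3 + 7.9562*r^2 - 1.9801*r - 0.814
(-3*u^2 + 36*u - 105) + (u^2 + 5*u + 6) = -2*u^2 + 41*u - 99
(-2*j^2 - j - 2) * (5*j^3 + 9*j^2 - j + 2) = -10*j^5 - 23*j^4 - 17*j^3 - 21*j^2 - 4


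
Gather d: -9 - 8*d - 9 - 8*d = -16*d - 18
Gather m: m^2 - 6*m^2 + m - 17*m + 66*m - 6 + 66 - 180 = -5*m^2 + 50*m - 120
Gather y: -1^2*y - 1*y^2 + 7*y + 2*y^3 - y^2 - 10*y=2*y^3 - 2*y^2 - 4*y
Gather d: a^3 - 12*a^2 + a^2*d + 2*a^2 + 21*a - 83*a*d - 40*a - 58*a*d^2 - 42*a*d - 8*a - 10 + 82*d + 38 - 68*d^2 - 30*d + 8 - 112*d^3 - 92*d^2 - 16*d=a^3 - 10*a^2 - 27*a - 112*d^3 + d^2*(-58*a - 160) + d*(a^2 - 125*a + 36) + 36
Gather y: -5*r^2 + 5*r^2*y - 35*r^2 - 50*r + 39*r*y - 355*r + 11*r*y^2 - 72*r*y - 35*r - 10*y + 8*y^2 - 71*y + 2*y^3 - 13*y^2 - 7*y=-40*r^2 - 440*r + 2*y^3 + y^2*(11*r - 5) + y*(5*r^2 - 33*r - 88)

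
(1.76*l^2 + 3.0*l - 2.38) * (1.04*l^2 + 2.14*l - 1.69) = 1.8304*l^4 + 6.8864*l^3 + 0.9704*l^2 - 10.1632*l + 4.0222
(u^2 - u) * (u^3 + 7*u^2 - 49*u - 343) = u^5 + 6*u^4 - 56*u^3 - 294*u^2 + 343*u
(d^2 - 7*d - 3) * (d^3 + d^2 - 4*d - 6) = d^5 - 6*d^4 - 14*d^3 + 19*d^2 + 54*d + 18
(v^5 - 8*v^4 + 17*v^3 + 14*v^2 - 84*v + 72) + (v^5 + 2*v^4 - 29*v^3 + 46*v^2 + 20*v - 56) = 2*v^5 - 6*v^4 - 12*v^3 + 60*v^2 - 64*v + 16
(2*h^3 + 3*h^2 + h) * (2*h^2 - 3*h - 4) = 4*h^5 - 15*h^3 - 15*h^2 - 4*h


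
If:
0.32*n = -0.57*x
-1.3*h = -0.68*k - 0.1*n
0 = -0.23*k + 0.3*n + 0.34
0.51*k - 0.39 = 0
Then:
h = 0.36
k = 0.76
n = -0.55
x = 0.31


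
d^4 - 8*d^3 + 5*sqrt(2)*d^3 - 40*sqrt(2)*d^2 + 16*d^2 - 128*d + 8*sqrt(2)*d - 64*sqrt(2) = (d - 8)*(d + sqrt(2))*(d + 2*sqrt(2))^2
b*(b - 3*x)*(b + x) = b^3 - 2*b^2*x - 3*b*x^2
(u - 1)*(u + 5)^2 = u^3 + 9*u^2 + 15*u - 25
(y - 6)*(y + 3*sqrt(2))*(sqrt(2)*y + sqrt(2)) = sqrt(2)*y^3 - 5*sqrt(2)*y^2 + 6*y^2 - 30*y - 6*sqrt(2)*y - 36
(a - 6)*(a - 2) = a^2 - 8*a + 12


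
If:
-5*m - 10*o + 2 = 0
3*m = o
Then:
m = 2/35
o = 6/35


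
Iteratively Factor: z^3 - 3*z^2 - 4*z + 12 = (z - 2)*(z^2 - z - 6) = (z - 3)*(z - 2)*(z + 2)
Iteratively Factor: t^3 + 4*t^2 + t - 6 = (t - 1)*(t^2 + 5*t + 6) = (t - 1)*(t + 2)*(t + 3)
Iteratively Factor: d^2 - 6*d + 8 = (d - 2)*(d - 4)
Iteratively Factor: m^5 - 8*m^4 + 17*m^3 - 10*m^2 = (m)*(m^4 - 8*m^3 + 17*m^2 - 10*m) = m^2*(m^3 - 8*m^2 + 17*m - 10) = m^2*(m - 2)*(m^2 - 6*m + 5) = m^2*(m - 5)*(m - 2)*(m - 1)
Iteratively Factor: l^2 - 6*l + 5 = (l - 1)*(l - 5)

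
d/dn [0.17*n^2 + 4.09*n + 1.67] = 0.34*n + 4.09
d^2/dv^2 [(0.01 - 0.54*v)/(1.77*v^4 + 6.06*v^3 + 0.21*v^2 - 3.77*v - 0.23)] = (-20.301192*v^7 - 92.0477880000001*v^6 - 116.970912*v^5 - 21.269682*v^4 - 29.181504*v^3 - 10.351098*v^2 - 0.120365999999999*v + 1.221692)/(5.545233*v^12 + 56.956122*v^11 + 196.976043*v^10 + 200.626929*v^9 - 221.418306*v^8 - 437.752188*v^7 + 20.841318*v^6 + 265.344165*v^5 + 40.732353*v^4 - 51.528365*v^3 - 9.773574*v^2 - 0.598299*v - 0.012167)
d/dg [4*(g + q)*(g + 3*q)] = 8*g + 16*q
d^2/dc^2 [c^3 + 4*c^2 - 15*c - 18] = 6*c + 8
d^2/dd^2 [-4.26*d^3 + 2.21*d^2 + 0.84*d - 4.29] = 4.42 - 25.56*d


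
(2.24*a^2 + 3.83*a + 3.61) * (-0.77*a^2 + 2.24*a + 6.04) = -1.7248*a^4 + 2.0685*a^3 + 19.3291*a^2 + 31.2196*a + 21.8044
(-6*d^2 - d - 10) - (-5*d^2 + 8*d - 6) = -d^2 - 9*d - 4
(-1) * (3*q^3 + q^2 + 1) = -3*q^3 - q^2 - 1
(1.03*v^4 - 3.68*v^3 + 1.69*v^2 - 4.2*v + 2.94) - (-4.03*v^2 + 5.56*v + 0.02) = 1.03*v^4 - 3.68*v^3 + 5.72*v^2 - 9.76*v + 2.92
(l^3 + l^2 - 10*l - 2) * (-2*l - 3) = -2*l^4 - 5*l^3 + 17*l^2 + 34*l + 6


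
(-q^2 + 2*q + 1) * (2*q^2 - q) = -2*q^4 + 5*q^3 - q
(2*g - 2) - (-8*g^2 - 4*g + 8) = 8*g^2 + 6*g - 10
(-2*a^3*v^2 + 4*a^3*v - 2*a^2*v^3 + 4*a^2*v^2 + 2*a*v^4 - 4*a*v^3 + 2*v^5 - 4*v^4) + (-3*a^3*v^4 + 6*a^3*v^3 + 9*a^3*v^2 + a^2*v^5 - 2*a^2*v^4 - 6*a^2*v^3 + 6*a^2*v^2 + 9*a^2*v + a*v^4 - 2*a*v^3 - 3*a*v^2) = -3*a^3*v^4 + 6*a^3*v^3 + 7*a^3*v^2 + 4*a^3*v + a^2*v^5 - 2*a^2*v^4 - 8*a^2*v^3 + 10*a^2*v^2 + 9*a^2*v + 3*a*v^4 - 6*a*v^3 - 3*a*v^2 + 2*v^5 - 4*v^4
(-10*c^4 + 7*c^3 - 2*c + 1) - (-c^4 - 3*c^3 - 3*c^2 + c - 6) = -9*c^4 + 10*c^3 + 3*c^2 - 3*c + 7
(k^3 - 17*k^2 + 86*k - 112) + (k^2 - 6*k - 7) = k^3 - 16*k^2 + 80*k - 119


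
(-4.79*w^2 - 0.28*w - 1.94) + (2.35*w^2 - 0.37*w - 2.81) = -2.44*w^2 - 0.65*w - 4.75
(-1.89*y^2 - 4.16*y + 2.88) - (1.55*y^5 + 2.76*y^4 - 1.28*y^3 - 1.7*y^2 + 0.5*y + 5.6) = -1.55*y^5 - 2.76*y^4 + 1.28*y^3 - 0.19*y^2 - 4.66*y - 2.72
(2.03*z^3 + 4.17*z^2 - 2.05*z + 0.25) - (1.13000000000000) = 2.03*z^3 + 4.17*z^2 - 2.05*z - 0.88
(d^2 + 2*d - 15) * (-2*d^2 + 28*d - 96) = -2*d^4 + 24*d^3 - 10*d^2 - 612*d + 1440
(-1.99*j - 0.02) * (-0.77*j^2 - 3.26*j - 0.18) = 1.5323*j^3 + 6.5028*j^2 + 0.4234*j + 0.0036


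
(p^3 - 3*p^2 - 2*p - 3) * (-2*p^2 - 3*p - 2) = -2*p^5 + 3*p^4 + 11*p^3 + 18*p^2 + 13*p + 6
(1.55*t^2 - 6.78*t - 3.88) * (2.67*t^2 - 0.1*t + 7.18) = 4.1385*t^4 - 18.2576*t^3 + 1.4474*t^2 - 48.2924*t - 27.8584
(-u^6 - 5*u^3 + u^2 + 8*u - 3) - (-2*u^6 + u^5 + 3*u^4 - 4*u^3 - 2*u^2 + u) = u^6 - u^5 - 3*u^4 - u^3 + 3*u^2 + 7*u - 3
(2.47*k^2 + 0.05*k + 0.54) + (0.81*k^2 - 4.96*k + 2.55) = 3.28*k^2 - 4.91*k + 3.09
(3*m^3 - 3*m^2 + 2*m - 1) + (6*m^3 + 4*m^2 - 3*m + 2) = 9*m^3 + m^2 - m + 1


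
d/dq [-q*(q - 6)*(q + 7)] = -3*q^2 - 2*q + 42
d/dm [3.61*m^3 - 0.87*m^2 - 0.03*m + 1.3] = 10.83*m^2 - 1.74*m - 0.03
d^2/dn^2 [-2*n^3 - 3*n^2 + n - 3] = -12*n - 6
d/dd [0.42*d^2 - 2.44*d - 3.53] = 0.84*d - 2.44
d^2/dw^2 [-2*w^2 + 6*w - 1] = -4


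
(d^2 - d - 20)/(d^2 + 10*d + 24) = (d - 5)/(d + 6)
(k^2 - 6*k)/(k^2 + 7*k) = (k - 6)/(k + 7)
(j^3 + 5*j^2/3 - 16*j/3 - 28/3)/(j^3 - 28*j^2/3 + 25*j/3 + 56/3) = (j^2 + 4*j + 4)/(j^2 - 7*j - 8)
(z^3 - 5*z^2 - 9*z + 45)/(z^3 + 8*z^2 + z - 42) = (z^2 - 8*z + 15)/(z^2 + 5*z - 14)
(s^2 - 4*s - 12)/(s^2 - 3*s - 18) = (s + 2)/(s + 3)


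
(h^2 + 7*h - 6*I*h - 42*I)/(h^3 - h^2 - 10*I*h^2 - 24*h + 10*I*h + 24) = (h + 7)/(h^2 - h*(1 + 4*I) + 4*I)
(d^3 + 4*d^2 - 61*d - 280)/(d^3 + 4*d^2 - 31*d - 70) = (d^2 - 3*d - 40)/(d^2 - 3*d - 10)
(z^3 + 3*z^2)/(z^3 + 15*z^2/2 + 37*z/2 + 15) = 2*z^2/(2*z^2 + 9*z + 10)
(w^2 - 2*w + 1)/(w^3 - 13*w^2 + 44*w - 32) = (w - 1)/(w^2 - 12*w + 32)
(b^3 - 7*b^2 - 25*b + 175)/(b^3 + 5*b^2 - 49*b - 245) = (b - 5)/(b + 7)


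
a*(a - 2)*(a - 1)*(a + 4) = a^4 + a^3 - 10*a^2 + 8*a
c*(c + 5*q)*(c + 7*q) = c^3 + 12*c^2*q + 35*c*q^2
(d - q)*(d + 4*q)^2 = d^3 + 7*d^2*q + 8*d*q^2 - 16*q^3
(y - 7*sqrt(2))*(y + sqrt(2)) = y^2 - 6*sqrt(2)*y - 14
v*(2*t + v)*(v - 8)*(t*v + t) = 2*t^2*v^3 - 14*t^2*v^2 - 16*t^2*v + t*v^4 - 7*t*v^3 - 8*t*v^2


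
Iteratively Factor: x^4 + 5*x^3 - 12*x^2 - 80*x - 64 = (x + 4)*(x^3 + x^2 - 16*x - 16) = (x - 4)*(x + 4)*(x^2 + 5*x + 4) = (x - 4)*(x + 4)^2*(x + 1)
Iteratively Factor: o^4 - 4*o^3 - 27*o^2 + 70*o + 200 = (o - 5)*(o^3 + o^2 - 22*o - 40) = (o - 5)*(o + 2)*(o^2 - o - 20) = (o - 5)*(o + 2)*(o + 4)*(o - 5)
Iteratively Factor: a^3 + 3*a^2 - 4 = (a - 1)*(a^2 + 4*a + 4) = (a - 1)*(a + 2)*(a + 2)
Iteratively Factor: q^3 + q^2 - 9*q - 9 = (q - 3)*(q^2 + 4*q + 3) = (q - 3)*(q + 1)*(q + 3)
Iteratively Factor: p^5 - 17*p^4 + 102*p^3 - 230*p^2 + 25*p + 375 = (p + 1)*(p^4 - 18*p^3 + 120*p^2 - 350*p + 375) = (p - 5)*(p + 1)*(p^3 - 13*p^2 + 55*p - 75) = (p - 5)^2*(p + 1)*(p^2 - 8*p + 15) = (p - 5)^3*(p + 1)*(p - 3)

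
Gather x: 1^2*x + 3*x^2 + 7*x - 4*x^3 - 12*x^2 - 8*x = -4*x^3 - 9*x^2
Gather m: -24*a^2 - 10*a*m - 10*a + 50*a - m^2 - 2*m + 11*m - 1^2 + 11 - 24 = -24*a^2 + 40*a - m^2 + m*(9 - 10*a) - 14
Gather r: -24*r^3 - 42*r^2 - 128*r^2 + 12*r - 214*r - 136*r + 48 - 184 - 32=-24*r^3 - 170*r^2 - 338*r - 168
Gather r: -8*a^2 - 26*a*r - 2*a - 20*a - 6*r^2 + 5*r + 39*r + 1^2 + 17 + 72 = -8*a^2 - 22*a - 6*r^2 + r*(44 - 26*a) + 90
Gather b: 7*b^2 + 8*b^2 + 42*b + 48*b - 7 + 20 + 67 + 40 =15*b^2 + 90*b + 120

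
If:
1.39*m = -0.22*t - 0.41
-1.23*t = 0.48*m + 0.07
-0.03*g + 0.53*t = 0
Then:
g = 1.10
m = -0.30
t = 0.06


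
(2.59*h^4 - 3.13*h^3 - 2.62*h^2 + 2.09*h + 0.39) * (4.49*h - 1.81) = 11.6291*h^5 - 18.7416*h^4 - 6.0985*h^3 + 14.1263*h^2 - 2.0318*h - 0.7059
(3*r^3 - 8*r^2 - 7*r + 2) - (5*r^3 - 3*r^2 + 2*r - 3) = -2*r^3 - 5*r^2 - 9*r + 5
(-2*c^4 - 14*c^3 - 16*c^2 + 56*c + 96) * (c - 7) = -2*c^5 + 82*c^3 + 168*c^2 - 296*c - 672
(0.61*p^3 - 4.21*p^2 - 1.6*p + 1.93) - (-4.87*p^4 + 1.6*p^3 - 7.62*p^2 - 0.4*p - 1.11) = 4.87*p^4 - 0.99*p^3 + 3.41*p^2 - 1.2*p + 3.04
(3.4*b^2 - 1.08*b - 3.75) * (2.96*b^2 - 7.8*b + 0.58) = 10.064*b^4 - 29.7168*b^3 - 0.704000000000001*b^2 + 28.6236*b - 2.175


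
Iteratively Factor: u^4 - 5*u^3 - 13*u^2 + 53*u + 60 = (u - 5)*(u^3 - 13*u - 12) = (u - 5)*(u + 1)*(u^2 - u - 12) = (u - 5)*(u - 4)*(u + 1)*(u + 3)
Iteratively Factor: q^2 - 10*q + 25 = (q - 5)*(q - 5)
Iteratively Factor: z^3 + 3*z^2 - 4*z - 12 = (z + 3)*(z^2 - 4) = (z - 2)*(z + 3)*(z + 2)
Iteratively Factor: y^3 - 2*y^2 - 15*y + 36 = (y - 3)*(y^2 + y - 12) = (y - 3)^2*(y + 4)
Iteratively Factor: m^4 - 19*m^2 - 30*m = (m + 2)*(m^3 - 2*m^2 - 15*m) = (m - 5)*(m + 2)*(m^2 + 3*m) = m*(m - 5)*(m + 2)*(m + 3)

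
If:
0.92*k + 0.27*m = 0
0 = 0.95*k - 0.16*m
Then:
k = 0.00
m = 0.00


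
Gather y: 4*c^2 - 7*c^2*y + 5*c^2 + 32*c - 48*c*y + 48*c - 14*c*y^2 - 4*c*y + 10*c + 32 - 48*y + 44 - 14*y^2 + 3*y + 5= 9*c^2 + 90*c + y^2*(-14*c - 14) + y*(-7*c^2 - 52*c - 45) + 81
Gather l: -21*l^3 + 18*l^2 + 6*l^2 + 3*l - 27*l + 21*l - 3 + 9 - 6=-21*l^3 + 24*l^2 - 3*l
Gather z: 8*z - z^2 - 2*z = -z^2 + 6*z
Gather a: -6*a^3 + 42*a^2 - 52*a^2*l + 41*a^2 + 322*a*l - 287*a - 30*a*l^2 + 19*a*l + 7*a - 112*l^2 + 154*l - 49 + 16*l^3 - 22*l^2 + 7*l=-6*a^3 + a^2*(83 - 52*l) + a*(-30*l^2 + 341*l - 280) + 16*l^3 - 134*l^2 + 161*l - 49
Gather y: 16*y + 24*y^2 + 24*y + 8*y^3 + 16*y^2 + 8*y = 8*y^3 + 40*y^2 + 48*y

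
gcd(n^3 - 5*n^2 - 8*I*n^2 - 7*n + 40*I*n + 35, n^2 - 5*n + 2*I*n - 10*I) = n - 5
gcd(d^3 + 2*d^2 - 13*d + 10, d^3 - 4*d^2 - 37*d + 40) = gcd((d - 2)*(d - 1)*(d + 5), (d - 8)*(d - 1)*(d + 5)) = d^2 + 4*d - 5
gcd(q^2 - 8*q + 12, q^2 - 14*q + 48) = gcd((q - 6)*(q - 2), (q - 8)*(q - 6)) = q - 6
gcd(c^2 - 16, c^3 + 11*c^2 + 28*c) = c + 4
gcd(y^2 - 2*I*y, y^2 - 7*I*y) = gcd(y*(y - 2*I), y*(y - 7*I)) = y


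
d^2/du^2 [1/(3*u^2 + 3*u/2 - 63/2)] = 4*(-4*u^2 - 2*u + (4*u + 1)^2 + 42)/(3*(2*u^2 + u - 21)^3)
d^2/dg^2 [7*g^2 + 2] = 14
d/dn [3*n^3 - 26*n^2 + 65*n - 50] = 9*n^2 - 52*n + 65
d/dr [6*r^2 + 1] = 12*r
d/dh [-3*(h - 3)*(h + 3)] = -6*h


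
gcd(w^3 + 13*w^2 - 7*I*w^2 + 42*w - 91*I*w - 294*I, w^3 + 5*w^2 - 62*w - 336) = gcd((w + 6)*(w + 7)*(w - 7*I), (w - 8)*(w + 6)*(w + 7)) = w^2 + 13*w + 42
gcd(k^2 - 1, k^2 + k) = k + 1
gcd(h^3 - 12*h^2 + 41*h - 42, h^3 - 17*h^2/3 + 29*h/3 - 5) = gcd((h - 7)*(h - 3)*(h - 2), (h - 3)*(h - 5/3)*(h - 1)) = h - 3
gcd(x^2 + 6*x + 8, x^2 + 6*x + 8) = x^2 + 6*x + 8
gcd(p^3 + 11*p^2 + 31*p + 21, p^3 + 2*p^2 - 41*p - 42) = p^2 + 8*p + 7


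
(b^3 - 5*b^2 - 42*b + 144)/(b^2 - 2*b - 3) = (b^2 - 2*b - 48)/(b + 1)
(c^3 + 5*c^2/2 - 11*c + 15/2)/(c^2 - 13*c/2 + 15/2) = (c^2 + 4*c - 5)/(c - 5)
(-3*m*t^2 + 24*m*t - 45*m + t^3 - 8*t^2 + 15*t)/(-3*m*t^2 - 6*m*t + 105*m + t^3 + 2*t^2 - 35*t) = (t - 3)/(t + 7)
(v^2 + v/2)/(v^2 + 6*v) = (v + 1/2)/(v + 6)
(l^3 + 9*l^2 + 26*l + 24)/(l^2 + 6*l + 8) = l + 3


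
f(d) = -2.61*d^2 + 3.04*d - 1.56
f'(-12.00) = 65.68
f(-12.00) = -413.88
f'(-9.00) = 50.02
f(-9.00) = -240.33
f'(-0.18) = 3.98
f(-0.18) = -2.19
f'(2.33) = -9.12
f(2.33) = -8.65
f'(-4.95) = 28.88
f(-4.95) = -80.56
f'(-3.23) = 19.90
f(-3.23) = -38.61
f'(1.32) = -3.85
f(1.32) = -2.09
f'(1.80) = -6.36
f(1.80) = -4.54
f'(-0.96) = 8.05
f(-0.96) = -6.88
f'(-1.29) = 9.77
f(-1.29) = -9.82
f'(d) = 3.04 - 5.22*d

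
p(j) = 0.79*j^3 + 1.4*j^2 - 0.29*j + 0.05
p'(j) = 2.37*j^2 + 2.8*j - 0.29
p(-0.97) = 0.93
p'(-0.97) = -0.78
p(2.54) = 21.29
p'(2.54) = 22.11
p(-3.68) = -19.29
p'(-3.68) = 21.50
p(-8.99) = -458.19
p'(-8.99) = 166.08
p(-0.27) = 0.21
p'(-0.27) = -0.87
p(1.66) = 7.04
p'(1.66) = 10.89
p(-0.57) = 0.52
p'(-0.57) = -1.12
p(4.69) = 110.98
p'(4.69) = 64.97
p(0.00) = 0.05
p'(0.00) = -0.29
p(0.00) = 0.05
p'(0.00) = -0.29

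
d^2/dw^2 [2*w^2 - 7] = 4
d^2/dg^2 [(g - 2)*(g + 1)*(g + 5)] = 6*g + 8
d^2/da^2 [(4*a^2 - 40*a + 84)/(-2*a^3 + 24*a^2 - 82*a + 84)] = -4/(a^3 - 6*a^2 + 12*a - 8)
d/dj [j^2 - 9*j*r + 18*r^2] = 2*j - 9*r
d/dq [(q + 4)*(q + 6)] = 2*q + 10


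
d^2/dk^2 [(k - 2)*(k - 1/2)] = 2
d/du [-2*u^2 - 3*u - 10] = -4*u - 3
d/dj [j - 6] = 1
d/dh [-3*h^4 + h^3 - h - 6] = -12*h^3 + 3*h^2 - 1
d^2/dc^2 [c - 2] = 0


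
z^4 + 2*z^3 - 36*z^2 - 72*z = z*(z - 6)*(z + 2)*(z + 6)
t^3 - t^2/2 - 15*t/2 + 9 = (t - 2)*(t - 3/2)*(t + 3)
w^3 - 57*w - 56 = (w - 8)*(w + 1)*(w + 7)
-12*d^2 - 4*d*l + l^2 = (-6*d + l)*(2*d + l)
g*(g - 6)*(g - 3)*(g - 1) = g^4 - 10*g^3 + 27*g^2 - 18*g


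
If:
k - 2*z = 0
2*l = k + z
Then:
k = 2*z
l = 3*z/2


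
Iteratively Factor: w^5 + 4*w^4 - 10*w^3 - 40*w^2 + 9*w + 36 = (w + 1)*(w^4 + 3*w^3 - 13*w^2 - 27*w + 36) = (w - 3)*(w + 1)*(w^3 + 6*w^2 + 5*w - 12) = (w - 3)*(w + 1)*(w + 4)*(w^2 + 2*w - 3) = (w - 3)*(w + 1)*(w + 3)*(w + 4)*(w - 1)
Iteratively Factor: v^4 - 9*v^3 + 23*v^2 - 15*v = (v - 5)*(v^3 - 4*v^2 + 3*v) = (v - 5)*(v - 1)*(v^2 - 3*v) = v*(v - 5)*(v - 1)*(v - 3)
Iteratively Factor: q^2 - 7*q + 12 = (q - 4)*(q - 3)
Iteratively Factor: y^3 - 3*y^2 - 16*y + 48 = (y + 4)*(y^2 - 7*y + 12) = (y - 4)*(y + 4)*(y - 3)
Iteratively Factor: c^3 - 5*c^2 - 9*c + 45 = (c + 3)*(c^2 - 8*c + 15) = (c - 3)*(c + 3)*(c - 5)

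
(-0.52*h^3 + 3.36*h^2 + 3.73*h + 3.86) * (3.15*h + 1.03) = -1.638*h^4 + 10.0484*h^3 + 15.2103*h^2 + 16.0009*h + 3.9758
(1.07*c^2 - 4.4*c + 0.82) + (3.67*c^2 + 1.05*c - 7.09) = 4.74*c^2 - 3.35*c - 6.27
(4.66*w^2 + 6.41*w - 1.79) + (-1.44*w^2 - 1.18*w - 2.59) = 3.22*w^2 + 5.23*w - 4.38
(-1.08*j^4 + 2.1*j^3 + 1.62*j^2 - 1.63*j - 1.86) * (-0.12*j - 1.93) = 0.1296*j^5 + 1.8324*j^4 - 4.2474*j^3 - 2.931*j^2 + 3.3691*j + 3.5898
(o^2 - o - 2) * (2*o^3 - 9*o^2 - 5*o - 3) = 2*o^5 - 11*o^4 + 20*o^2 + 13*o + 6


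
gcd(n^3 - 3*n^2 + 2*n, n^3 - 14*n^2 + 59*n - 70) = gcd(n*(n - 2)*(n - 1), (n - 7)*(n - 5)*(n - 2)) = n - 2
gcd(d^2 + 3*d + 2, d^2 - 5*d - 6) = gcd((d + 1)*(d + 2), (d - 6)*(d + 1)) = d + 1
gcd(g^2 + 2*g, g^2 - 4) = g + 2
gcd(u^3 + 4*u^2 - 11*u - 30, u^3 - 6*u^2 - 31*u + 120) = u^2 + 2*u - 15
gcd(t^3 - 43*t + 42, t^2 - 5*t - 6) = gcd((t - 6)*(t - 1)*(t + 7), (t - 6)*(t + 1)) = t - 6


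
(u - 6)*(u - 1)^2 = u^3 - 8*u^2 + 13*u - 6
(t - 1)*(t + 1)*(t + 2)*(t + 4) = t^4 + 6*t^3 + 7*t^2 - 6*t - 8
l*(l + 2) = l^2 + 2*l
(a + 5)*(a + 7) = a^2 + 12*a + 35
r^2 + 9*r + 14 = (r + 2)*(r + 7)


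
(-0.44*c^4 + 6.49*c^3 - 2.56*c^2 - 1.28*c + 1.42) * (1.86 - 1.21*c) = 0.5324*c^5 - 8.6713*c^4 + 15.169*c^3 - 3.2128*c^2 - 4.099*c + 2.6412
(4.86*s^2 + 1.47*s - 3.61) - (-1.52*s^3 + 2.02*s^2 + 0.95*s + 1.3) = 1.52*s^3 + 2.84*s^2 + 0.52*s - 4.91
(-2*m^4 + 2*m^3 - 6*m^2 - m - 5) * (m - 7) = -2*m^5 + 16*m^4 - 20*m^3 + 41*m^2 + 2*m + 35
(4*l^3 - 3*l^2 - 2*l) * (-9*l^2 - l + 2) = -36*l^5 + 23*l^4 + 29*l^3 - 4*l^2 - 4*l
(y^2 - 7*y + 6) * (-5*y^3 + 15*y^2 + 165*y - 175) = -5*y^5 + 50*y^4 + 30*y^3 - 1240*y^2 + 2215*y - 1050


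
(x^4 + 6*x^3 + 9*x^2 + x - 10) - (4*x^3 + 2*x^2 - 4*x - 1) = x^4 + 2*x^3 + 7*x^2 + 5*x - 9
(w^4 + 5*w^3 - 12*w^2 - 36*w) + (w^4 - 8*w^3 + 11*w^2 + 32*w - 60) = 2*w^4 - 3*w^3 - w^2 - 4*w - 60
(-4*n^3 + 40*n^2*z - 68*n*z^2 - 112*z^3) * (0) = 0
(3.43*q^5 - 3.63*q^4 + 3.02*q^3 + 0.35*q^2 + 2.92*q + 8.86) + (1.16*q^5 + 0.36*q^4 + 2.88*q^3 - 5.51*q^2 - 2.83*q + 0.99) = 4.59*q^5 - 3.27*q^4 + 5.9*q^3 - 5.16*q^2 + 0.0899999999999999*q + 9.85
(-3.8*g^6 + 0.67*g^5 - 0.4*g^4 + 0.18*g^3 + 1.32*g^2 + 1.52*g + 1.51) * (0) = 0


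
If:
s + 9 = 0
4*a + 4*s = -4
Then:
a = 8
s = -9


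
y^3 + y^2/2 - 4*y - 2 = (y - 2)*(y + 1/2)*(y + 2)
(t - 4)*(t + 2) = t^2 - 2*t - 8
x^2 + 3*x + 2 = (x + 1)*(x + 2)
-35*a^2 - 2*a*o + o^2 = (-7*a + o)*(5*a + o)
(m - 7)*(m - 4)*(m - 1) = m^3 - 12*m^2 + 39*m - 28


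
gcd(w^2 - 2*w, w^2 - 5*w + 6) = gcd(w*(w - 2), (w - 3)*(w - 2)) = w - 2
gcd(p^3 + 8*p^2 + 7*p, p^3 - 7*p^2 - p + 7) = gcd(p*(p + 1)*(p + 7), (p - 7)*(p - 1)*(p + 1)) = p + 1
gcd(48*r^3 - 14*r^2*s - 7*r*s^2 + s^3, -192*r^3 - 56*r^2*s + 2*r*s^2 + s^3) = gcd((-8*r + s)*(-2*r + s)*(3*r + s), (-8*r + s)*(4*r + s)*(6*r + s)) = 8*r - s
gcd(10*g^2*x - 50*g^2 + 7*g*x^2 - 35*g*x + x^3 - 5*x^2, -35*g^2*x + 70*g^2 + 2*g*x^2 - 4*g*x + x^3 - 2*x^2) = 1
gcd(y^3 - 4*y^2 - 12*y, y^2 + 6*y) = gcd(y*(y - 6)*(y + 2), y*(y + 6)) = y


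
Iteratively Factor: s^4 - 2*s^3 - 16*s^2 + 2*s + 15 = (s + 1)*(s^3 - 3*s^2 - 13*s + 15) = (s - 1)*(s + 1)*(s^2 - 2*s - 15) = (s - 5)*(s - 1)*(s + 1)*(s + 3)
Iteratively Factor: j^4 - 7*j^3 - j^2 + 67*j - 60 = (j - 5)*(j^3 - 2*j^2 - 11*j + 12) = (j - 5)*(j - 1)*(j^2 - j - 12) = (j - 5)*(j - 4)*(j - 1)*(j + 3)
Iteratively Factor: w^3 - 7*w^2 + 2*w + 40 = (w - 4)*(w^2 - 3*w - 10) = (w - 4)*(w + 2)*(w - 5)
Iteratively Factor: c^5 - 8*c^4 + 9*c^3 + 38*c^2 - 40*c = (c + 2)*(c^4 - 10*c^3 + 29*c^2 - 20*c) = (c - 4)*(c + 2)*(c^3 - 6*c^2 + 5*c) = c*(c - 4)*(c + 2)*(c^2 - 6*c + 5) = c*(c - 4)*(c - 1)*(c + 2)*(c - 5)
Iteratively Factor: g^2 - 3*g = (g)*(g - 3)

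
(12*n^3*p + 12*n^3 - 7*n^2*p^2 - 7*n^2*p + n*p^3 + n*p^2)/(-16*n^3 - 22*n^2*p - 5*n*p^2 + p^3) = n*(-12*n^2*p - 12*n^2 + 7*n*p^2 + 7*n*p - p^3 - p^2)/(16*n^3 + 22*n^2*p + 5*n*p^2 - p^3)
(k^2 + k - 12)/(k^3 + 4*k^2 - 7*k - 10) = (k^2 + k - 12)/(k^3 + 4*k^2 - 7*k - 10)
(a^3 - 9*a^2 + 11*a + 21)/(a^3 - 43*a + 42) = (a^3 - 9*a^2 + 11*a + 21)/(a^3 - 43*a + 42)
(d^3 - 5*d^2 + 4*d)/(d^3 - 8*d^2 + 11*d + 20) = d*(d - 1)/(d^2 - 4*d - 5)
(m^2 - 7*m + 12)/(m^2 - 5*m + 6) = (m - 4)/(m - 2)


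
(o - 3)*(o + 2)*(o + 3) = o^3 + 2*o^2 - 9*o - 18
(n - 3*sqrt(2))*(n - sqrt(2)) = n^2 - 4*sqrt(2)*n + 6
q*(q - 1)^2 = q^3 - 2*q^2 + q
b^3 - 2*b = b*(b - sqrt(2))*(b + sqrt(2))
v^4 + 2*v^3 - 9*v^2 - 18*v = v*(v - 3)*(v + 2)*(v + 3)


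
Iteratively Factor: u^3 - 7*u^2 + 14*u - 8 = (u - 2)*(u^2 - 5*u + 4) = (u - 2)*(u - 1)*(u - 4)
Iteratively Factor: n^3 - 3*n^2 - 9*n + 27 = (n - 3)*(n^2 - 9) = (n - 3)^2*(n + 3)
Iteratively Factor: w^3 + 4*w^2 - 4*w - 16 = (w + 4)*(w^2 - 4) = (w - 2)*(w + 4)*(w + 2)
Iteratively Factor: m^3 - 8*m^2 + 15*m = (m - 5)*(m^2 - 3*m) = m*(m - 5)*(m - 3)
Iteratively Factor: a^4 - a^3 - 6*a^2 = (a + 2)*(a^3 - 3*a^2) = a*(a + 2)*(a^2 - 3*a) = a^2*(a + 2)*(a - 3)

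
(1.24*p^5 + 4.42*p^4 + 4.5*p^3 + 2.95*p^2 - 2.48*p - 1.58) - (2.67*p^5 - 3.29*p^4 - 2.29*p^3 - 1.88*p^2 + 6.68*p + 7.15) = -1.43*p^5 + 7.71*p^4 + 6.79*p^3 + 4.83*p^2 - 9.16*p - 8.73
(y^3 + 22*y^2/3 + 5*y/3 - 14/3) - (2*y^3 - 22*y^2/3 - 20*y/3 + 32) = -y^3 + 44*y^2/3 + 25*y/3 - 110/3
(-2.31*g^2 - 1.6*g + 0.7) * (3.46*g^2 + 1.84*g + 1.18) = -7.9926*g^4 - 9.7864*g^3 - 3.2478*g^2 - 0.6*g + 0.826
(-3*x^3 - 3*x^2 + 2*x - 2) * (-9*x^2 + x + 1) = 27*x^5 + 24*x^4 - 24*x^3 + 17*x^2 - 2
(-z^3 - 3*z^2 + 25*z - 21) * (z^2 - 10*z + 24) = -z^5 + 7*z^4 + 31*z^3 - 343*z^2 + 810*z - 504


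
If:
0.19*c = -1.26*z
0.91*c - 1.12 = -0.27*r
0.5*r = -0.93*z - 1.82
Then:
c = 2.13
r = -3.04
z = -0.32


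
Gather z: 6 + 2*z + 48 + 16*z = 18*z + 54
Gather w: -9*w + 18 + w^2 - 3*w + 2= w^2 - 12*w + 20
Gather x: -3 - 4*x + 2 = -4*x - 1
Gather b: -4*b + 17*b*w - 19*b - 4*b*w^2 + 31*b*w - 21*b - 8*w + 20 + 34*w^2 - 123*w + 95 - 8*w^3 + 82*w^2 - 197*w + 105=b*(-4*w^2 + 48*w - 44) - 8*w^3 + 116*w^2 - 328*w + 220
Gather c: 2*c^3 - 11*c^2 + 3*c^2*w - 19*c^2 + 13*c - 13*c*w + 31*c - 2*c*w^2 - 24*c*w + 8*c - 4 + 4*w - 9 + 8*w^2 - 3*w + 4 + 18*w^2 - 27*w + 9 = 2*c^3 + c^2*(3*w - 30) + c*(-2*w^2 - 37*w + 52) + 26*w^2 - 26*w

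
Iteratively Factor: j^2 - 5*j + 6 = (j - 2)*(j - 3)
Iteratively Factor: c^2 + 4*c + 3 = (c + 3)*(c + 1)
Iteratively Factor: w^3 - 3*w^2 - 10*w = (w + 2)*(w^2 - 5*w) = w*(w + 2)*(w - 5)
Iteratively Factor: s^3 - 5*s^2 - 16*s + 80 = (s - 4)*(s^2 - s - 20) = (s - 5)*(s - 4)*(s + 4)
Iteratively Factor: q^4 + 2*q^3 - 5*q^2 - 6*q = (q - 2)*(q^3 + 4*q^2 + 3*q) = (q - 2)*(q + 3)*(q^2 + q) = q*(q - 2)*(q + 3)*(q + 1)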